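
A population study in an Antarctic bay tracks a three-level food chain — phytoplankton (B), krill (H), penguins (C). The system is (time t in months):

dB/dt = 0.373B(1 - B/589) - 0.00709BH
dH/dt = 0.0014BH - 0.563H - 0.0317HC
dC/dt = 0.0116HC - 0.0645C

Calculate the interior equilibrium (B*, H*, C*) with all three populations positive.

From dC/dt = 0: 0.0116H* = 0.0645, so H* = 5.56.
From dB/dt = 0: 0.373(1 - B*/589) = 0.00709·5.56, giving B* = 589·(1 - 0.106) = 527.
From dH/dt = 0: 0.0014·527 - 0.563 = 0.0317C*, so C* = 0.174/0.0317 = 5.5.

B* ≈ 527, H* ≈ 5.56, C* ≈ 5.5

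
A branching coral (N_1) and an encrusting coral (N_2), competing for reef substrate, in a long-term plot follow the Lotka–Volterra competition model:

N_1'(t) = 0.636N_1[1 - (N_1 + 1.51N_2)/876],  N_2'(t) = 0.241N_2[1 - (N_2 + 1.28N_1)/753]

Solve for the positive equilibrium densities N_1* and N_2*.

N_1* ≈ 280, N_2* ≈ 395

Setting both brackets to zero gives the nullclines N_1 + 1.51N_2 = 876 and 1.28N_1 + N_2 = 753.
Substituting N_2 = 753 - 1.28N_1 into the first: N_1(1 - 1.51·1.28) = 876 - 1.51·753.
So N_1* = -261/-0.933 = 280, and then N_2* = 753 - 1.28·280 = 395.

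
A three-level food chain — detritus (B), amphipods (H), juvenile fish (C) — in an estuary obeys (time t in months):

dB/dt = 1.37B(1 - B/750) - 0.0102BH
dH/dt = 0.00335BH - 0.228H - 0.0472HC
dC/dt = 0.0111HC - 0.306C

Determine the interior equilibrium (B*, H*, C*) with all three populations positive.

B* ≈ 596, H* ≈ 27.6, C* ≈ 37.5

From dC/dt = 0: 0.0111H* = 0.306, so H* = 27.6.
From dB/dt = 0: 1.37(1 - B*/750) = 0.0102·27.6, giving B* = 750·(1 - 0.205) = 596.
From dH/dt = 0: 0.00335·596 - 0.228 = 0.0472C*, so C* = 1.77/0.0472 = 37.5.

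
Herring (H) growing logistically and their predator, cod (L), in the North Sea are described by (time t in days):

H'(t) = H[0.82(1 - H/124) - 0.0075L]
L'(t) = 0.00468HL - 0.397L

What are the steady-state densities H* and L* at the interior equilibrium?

From dL/dt = 0 with L > 0: 0.00468H* = 0.397, so H* = 84.8.
Substitute into dH/dt = 0: 0.82(1 - 84.8/124) = 0.0075L*.
The bracket is 0.316, giving L* = 0.259/0.0075 = 34.5.

H* ≈ 84.8, L* ≈ 34.5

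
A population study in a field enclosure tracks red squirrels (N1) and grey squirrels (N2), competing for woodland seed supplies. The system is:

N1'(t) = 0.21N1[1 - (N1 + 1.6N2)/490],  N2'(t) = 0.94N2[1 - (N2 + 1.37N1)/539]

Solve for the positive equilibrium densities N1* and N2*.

N1* ≈ 312, N2* ≈ 111

Setting both brackets to zero gives the nullclines N1 + 1.6N2 = 490 and 1.37N1 + N2 = 539.
Substituting N2 = 539 - 1.37N1 into the first: N1(1 - 1.6·1.37) = 490 - 1.6·539.
So N1* = -372/-1.19 = 312, and then N2* = 539 - 1.37·312 = 111.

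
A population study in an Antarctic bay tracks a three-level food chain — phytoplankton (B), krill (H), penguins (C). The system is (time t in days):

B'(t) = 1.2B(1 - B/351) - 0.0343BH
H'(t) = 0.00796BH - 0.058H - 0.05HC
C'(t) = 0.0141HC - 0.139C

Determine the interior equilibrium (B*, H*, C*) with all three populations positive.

B* ≈ 252, H* ≈ 9.86, C* ≈ 39

From dC/dt = 0: 0.0141H* = 0.139, so H* = 9.86.
From dB/dt = 0: 1.2(1 - B*/351) = 0.0343·9.86, giving B* = 351·(1 - 0.282) = 252.
From dH/dt = 0: 0.00796·252 - 0.058 = 0.05C*, so C* = 1.95/0.05 = 39.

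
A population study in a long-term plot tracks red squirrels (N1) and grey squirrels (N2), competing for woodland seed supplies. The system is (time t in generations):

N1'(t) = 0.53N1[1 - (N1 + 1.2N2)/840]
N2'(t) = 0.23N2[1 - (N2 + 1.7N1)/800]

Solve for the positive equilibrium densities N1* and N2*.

N1* ≈ 115, N2* ≈ 604

Setting both brackets to zero gives the nullclines N1 + 1.2N2 = 840 and 1.7N1 + N2 = 800.
Substituting N2 = 800 - 1.7N1 into the first: N1(1 - 1.2·1.7) = 840 - 1.2·800.
So N1* = -120/-1.04 = 115, and then N2* = 800 - 1.7·115 = 604.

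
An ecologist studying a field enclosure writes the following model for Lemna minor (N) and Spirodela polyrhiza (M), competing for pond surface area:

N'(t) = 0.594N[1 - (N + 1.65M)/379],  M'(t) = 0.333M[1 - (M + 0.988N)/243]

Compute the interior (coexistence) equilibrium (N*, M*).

N* ≈ 34.8, M* ≈ 209

Setting both brackets to zero gives the nullclines N + 1.65M = 379 and 0.988N + M = 243.
Substituting M = 243 - 0.988N into the first: N(1 - 1.65·0.988) = 379 - 1.65·243.
So N* = -21.9/-0.63 = 34.8, and then M* = 243 - 0.988·34.8 = 209.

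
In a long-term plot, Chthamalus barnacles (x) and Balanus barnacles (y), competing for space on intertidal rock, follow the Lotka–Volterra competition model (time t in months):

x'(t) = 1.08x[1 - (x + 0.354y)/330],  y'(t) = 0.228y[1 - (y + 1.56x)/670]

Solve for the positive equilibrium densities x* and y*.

Setting both brackets to zero gives the nullclines x + 0.354y = 330 and 1.56x + y = 670.
Substituting y = 670 - 1.56x into the first: x(1 - 0.354·1.56) = 330 - 0.354·670.
So x* = 92.8/0.448 = 207, and then y* = 670 - 1.56·207 = 347.

x* ≈ 207, y* ≈ 347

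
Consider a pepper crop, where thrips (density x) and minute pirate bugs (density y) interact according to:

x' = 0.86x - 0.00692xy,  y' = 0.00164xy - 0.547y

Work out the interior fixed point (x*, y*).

Set dy/dt = 0 with y > 0: 0.00164x - 0.547 = 0, so x* = 0.547/0.00164 = 334.
Set dx/dt = 0 with x > 0: 0.86 - 0.00692y = 0, so y* = 0.86/0.00692 = 124.

x* ≈ 334, y* ≈ 124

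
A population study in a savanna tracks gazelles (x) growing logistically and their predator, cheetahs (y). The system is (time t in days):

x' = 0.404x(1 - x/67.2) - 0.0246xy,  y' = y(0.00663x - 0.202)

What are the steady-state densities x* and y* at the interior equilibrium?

x* ≈ 30.5, y* ≈ 8.98

From dy/dt = 0 with y > 0: 0.00663x* = 0.202, so x* = 30.5.
Substitute into dx/dt = 0: 0.404(1 - 30.5/67.2) = 0.0246y*.
The bracket is 0.547, giving y* = 0.221/0.0246 = 8.98.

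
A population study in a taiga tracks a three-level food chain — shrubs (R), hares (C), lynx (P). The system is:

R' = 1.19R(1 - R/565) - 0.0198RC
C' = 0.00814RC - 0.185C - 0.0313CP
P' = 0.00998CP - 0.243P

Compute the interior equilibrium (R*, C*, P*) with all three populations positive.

From dP/dt = 0: 0.00998C* = 0.243, so C* = 24.3.
From dR/dt = 0: 1.19(1 - R*/565) = 0.0198·24.3, giving R* = 565·(1 - 0.405) = 336.
From dC/dt = 0: 0.00814·336 - 0.185 = 0.0313P*, so P* = 2.55/0.0313 = 81.5.

R* ≈ 336, C* ≈ 24.3, P* ≈ 81.5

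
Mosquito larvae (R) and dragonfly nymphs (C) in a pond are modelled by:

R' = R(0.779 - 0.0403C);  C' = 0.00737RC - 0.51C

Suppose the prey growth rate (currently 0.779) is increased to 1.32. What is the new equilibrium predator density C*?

At the interior fixed point, setting dR/dt = 0 with R > 0 fixes C* = (prey growth rate)/(RC coefficient) — independent of the other coefficients.
With the change, C* = 1.32/0.0403 = 32.8; it rises from 19.3.

C* ≈ 32.8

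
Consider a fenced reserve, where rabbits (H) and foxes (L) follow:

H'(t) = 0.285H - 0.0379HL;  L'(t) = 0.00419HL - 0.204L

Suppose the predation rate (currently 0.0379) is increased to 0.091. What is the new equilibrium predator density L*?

L* ≈ 3.13

At the interior fixed point, setting dH/dt = 0 with H > 0 fixes L* = (prey growth rate)/(HL coefficient) — independent of the other coefficients.
With the change, L* = 0.285/0.091 = 3.13; it falls from 7.52.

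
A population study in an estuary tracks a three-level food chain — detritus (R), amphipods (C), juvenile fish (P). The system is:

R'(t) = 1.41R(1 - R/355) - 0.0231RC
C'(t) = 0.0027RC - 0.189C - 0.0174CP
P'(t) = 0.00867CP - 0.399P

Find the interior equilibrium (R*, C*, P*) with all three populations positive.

R* ≈ 87.3, C* ≈ 46, P* ≈ 2.69

From dP/dt = 0: 0.00867C* = 0.399, so C* = 46.
From dR/dt = 0: 1.41(1 - R*/355) = 0.0231·46, giving R* = 355·(1 - 0.754) = 87.3.
From dC/dt = 0: 0.0027·87.3 - 0.189 = 0.0174P*, so P* = 0.0468/0.0174 = 2.69.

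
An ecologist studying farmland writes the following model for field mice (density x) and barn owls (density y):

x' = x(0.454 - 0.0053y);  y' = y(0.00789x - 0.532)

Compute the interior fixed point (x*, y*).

x* ≈ 67.4, y* ≈ 85.7

Set dy/dt = 0 with y > 0: 0.00789x - 0.532 = 0, so x* = 0.532/0.00789 = 67.4.
Set dx/dt = 0 with x > 0: 0.454 - 0.0053y = 0, so y* = 0.454/0.0053 = 85.7.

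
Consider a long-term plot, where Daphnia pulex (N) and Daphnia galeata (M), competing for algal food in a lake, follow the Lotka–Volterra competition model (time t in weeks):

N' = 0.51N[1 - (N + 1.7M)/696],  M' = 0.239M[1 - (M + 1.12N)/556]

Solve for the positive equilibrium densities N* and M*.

N* ≈ 276, M* ≈ 247

Setting both brackets to zero gives the nullclines N + 1.7M = 696 and 1.12N + M = 556.
Substituting M = 556 - 1.12N into the first: N(1 - 1.7·1.12) = 696 - 1.7·556.
So N* = -249/-0.904 = 276, and then M* = 556 - 1.12·276 = 247.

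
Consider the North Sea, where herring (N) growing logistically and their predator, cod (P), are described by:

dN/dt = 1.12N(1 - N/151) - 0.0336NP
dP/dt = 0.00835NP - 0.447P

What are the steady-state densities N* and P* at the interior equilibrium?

From dP/dt = 0 with P > 0: 0.00835N* = 0.447, so N* = 53.5.
Substitute into dN/dt = 0: 1.12(1 - 53.5/151) = 0.0336P*.
The bracket is 0.645, giving P* = 0.723/0.0336 = 21.5.

N* ≈ 53.5, P* ≈ 21.5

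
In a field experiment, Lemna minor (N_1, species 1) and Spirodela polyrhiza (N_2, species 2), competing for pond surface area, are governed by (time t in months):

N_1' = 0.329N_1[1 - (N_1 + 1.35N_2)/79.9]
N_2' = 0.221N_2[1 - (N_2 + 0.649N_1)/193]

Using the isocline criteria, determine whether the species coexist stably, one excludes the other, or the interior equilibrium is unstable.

Compare the nullcline intercepts: K1/α12 = 79.9/1.35 = 59.2 < K2 = 193; K2/α21 = 193/0.649 = 297 > K1 = 79.9.
Since the inequalities point opposite ways, species 2 can invade but species 1 cannot.

species 2 excludes species 1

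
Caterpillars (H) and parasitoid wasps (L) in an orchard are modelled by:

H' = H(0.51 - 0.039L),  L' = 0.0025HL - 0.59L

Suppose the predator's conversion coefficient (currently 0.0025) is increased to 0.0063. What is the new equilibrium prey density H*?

H* ≈ 93.7

At the interior fixed point, setting dL/dt = 0 with L > 0 fixes H* = (predator death rate)/(HL coefficient) — independent of the other coefficients.
With the change, H* = 0.59/0.0063 = 93.7; it falls from 236.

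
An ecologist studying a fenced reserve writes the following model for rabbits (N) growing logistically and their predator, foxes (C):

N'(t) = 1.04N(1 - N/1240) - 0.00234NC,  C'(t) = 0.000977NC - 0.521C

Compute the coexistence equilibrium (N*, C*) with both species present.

N* ≈ 533, C* ≈ 253

From dC/dt = 0 with C > 0: 0.000977N* = 0.521, so N* = 533.
Substitute into dN/dt = 0: 1.04(1 - 533/1240) = 0.00234C*.
The bracket is 0.57, giving C* = 0.593/0.00234 = 253.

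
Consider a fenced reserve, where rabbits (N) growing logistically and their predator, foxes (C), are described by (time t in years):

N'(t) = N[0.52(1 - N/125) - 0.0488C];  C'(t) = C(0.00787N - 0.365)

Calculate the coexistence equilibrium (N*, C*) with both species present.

N* ≈ 46.4, C* ≈ 6.7

From dC/dt = 0 with C > 0: 0.00787N* = 0.365, so N* = 46.4.
Substitute into dN/dt = 0: 0.52(1 - 46.4/125) = 0.0488C*.
The bracket is 0.629, giving C* = 0.327/0.0488 = 6.7.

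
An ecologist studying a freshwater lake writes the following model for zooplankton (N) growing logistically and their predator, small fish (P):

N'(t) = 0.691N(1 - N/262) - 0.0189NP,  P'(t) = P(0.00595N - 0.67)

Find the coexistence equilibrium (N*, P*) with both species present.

From dP/dt = 0 with P > 0: 0.00595N* = 0.67, so N* = 113.
Substitute into dN/dt = 0: 0.691(1 - 113/262) = 0.0189P*.
The bracket is 0.57, giving P* = 0.394/0.0189 = 20.8.

N* ≈ 113, P* ≈ 20.8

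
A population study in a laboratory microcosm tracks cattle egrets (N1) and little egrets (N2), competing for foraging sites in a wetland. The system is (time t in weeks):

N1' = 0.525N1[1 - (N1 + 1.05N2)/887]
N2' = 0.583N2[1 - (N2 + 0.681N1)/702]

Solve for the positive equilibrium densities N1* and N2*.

N1* ≈ 526, N2* ≈ 344

Setting both brackets to zero gives the nullclines N1 + 1.05N2 = 887 and 0.681N1 + N2 = 702.
Substituting N2 = 702 - 0.681N1 into the first: N1(1 - 1.05·0.681) = 887 - 1.05·702.
So N1* = 150/0.285 = 526, and then N2* = 702 - 0.681·526 = 344.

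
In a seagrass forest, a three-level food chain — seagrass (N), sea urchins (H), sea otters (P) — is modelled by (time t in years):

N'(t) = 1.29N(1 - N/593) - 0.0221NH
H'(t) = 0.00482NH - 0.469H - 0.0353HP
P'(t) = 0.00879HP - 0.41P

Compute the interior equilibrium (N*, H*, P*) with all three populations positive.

From dP/dt = 0: 0.00879H* = 0.41, so H* = 46.6.
From dN/dt = 0: 1.29(1 - N*/593) = 0.0221·46.6, giving N* = 593·(1 - 0.799) = 119.
From dH/dt = 0: 0.00482·119 - 0.469 = 0.0353P*, so P* = 0.105/0.0353 = 2.98.

N* ≈ 119, H* ≈ 46.6, P* ≈ 2.98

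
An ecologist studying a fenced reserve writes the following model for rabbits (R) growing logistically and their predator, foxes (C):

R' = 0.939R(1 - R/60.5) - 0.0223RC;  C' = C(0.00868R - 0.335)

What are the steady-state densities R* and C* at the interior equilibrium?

From dC/dt = 0 with C > 0: 0.00868R* = 0.335, so R* = 38.6.
Substitute into dR/dt = 0: 0.939(1 - 38.6/60.5) = 0.0223C*.
The bracket is 0.362, giving C* = 0.34/0.0223 = 15.2.

R* ≈ 38.6, C* ≈ 15.2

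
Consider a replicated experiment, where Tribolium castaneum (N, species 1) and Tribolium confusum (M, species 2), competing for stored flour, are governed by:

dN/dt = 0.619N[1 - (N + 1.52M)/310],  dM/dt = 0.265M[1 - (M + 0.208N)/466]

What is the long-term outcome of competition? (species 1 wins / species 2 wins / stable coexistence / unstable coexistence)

Compare the nullcline intercepts: K1/α12 = 310/1.52 = 204 < K2 = 466; K2/α21 = 466/0.208 = 2240 > K1 = 310.
Since the inequalities point opposite ways, species 2 can invade but species 1 cannot.

species 2 excludes species 1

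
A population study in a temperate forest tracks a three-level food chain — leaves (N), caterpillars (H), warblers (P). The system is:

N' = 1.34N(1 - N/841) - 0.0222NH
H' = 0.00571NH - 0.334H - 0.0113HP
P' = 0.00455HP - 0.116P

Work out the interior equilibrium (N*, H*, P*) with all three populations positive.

N* ≈ 486, H* ≈ 25.5, P* ≈ 216

From dP/dt = 0: 0.00455H* = 0.116, so H* = 25.5.
From dN/dt = 0: 1.34(1 - N*/841) = 0.0222·25.5, giving N* = 841·(1 - 0.422) = 486.
From dH/dt = 0: 0.00571·486 - 0.334 = 0.0113P*, so P* = 2.44/0.0113 = 216.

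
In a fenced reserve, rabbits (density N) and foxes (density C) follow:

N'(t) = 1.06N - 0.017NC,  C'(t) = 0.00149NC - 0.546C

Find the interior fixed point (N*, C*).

N* ≈ 366, C* ≈ 62.4

Set dC/dt = 0 with C > 0: 0.00149N - 0.546 = 0, so N* = 0.546/0.00149 = 366.
Set dN/dt = 0 with N > 0: 1.06 - 0.017C = 0, so C* = 1.06/0.017 = 62.4.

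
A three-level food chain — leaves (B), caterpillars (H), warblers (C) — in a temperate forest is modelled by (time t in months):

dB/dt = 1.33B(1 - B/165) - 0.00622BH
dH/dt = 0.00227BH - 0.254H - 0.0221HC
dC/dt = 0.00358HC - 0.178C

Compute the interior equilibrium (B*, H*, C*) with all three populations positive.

B* ≈ 127, H* ≈ 49.7, C* ≈ 1.51

From dC/dt = 0: 0.00358H* = 0.178, so H* = 49.7.
From dB/dt = 0: 1.33(1 - B*/165) = 0.00622·49.7, giving B* = 165·(1 - 0.233) = 127.
From dH/dt = 0: 0.00227·127 - 0.254 = 0.0221C*, so C* = 0.0335/0.0221 = 1.51.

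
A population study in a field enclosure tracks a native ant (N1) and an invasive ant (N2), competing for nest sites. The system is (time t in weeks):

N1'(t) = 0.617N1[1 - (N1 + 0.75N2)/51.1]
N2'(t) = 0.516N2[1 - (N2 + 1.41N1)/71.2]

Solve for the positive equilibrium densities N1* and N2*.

Setting both brackets to zero gives the nullclines N1 + 0.75N2 = 51.1 and 1.41N1 + N2 = 71.2.
Substituting N2 = 71.2 - 1.41N1 into the first: N1(1 - 0.75·1.41) = 51.1 - 0.75·71.2.
So N1* = -2.3/-0.0575 = 40, and then N2* = 71.2 - 1.41·40 = 14.8.

N1* ≈ 40, N2* ≈ 14.8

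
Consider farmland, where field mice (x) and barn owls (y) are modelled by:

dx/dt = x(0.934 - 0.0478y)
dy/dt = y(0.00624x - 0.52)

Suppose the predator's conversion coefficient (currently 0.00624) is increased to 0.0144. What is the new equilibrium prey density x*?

At the interior fixed point, setting dy/dt = 0 with y > 0 fixes x* = (predator death rate)/(xy coefficient) — independent of the other coefficients.
With the change, x* = 0.52/0.0144 = 36.1; it falls from 83.3.

x* ≈ 36.1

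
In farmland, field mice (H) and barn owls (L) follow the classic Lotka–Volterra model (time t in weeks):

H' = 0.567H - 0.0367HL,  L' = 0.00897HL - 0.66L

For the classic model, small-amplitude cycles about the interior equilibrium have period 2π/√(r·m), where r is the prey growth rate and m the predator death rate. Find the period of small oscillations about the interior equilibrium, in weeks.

T ≈ 10.3 weeks

Here r = 0.567 and m = 0.66, so r·m = 0.374.
ω = √0.374 = 0.612 per week, hence T = 2π/ω ≈ 10.3 weeks.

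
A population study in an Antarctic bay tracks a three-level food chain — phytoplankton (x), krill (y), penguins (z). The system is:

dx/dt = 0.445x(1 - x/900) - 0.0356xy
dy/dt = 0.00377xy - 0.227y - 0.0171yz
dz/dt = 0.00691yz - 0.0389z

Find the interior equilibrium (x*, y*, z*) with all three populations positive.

x* ≈ 495, y* ≈ 5.63, z* ≈ 95.8

From dz/dt = 0: 0.00691y* = 0.0389, so y* = 5.63.
From dx/dt = 0: 0.445(1 - x*/900) = 0.0356·5.63, giving x* = 900·(1 - 0.45) = 495.
From dy/dt = 0: 0.00377·495 - 0.227 = 0.0171z*, so z* = 1.64/0.0171 = 95.8.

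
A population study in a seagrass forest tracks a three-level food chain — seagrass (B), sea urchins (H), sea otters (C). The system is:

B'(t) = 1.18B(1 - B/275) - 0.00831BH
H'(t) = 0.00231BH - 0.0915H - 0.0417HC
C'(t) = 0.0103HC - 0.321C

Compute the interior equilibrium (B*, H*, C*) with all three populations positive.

From dC/dt = 0: 0.0103H* = 0.321, so H* = 31.2.
From dB/dt = 0: 1.18(1 - B*/275) = 0.00831·31.2, giving B* = 275·(1 - 0.219) = 215.
From dH/dt = 0: 0.00231·215 - 0.0915 = 0.0417C*, so C* = 0.404/0.0417 = 9.7.

B* ≈ 215, H* ≈ 31.2, C* ≈ 9.7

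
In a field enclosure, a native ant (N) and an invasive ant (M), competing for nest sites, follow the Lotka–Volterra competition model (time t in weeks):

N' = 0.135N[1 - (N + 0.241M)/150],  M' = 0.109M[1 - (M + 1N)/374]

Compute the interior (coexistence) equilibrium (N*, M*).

N* ≈ 78.9, M* ≈ 295

Setting both brackets to zero gives the nullclines N + 0.241M = 150 and 1N + M = 374.
Substituting M = 374 - 1N into the first: N(1 - 0.241·1) = 150 - 0.241·374.
So N* = 59.9/0.759 = 78.9, and then M* = 374 - 1·78.9 = 295.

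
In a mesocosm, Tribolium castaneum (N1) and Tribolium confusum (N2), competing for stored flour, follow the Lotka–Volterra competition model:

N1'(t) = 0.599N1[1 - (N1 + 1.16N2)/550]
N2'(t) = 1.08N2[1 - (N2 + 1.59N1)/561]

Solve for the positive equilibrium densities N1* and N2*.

N1* ≈ 119, N2* ≈ 371

Setting both brackets to zero gives the nullclines N1 + 1.16N2 = 550 and 1.59N1 + N2 = 561.
Substituting N2 = 561 - 1.59N1 into the first: N1(1 - 1.16·1.59) = 550 - 1.16·561.
So N1* = -101/-0.844 = 119, and then N2* = 561 - 1.59·119 = 371.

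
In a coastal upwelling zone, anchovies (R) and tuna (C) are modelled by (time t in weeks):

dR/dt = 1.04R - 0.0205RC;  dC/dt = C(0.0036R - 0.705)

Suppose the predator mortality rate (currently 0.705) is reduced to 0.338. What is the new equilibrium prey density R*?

R* ≈ 93.9

At the interior fixed point, setting dC/dt = 0 with C > 0 fixes R* = (predator death rate)/(RC coefficient) — independent of the other coefficients.
With the change, R* = 0.338/0.0036 = 93.9; it falls from 196.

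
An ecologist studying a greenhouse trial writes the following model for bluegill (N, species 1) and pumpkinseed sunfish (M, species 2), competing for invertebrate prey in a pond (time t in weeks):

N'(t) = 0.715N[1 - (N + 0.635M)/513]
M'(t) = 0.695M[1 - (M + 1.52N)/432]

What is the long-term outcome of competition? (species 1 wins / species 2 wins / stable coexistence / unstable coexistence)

Compare the nullcline intercepts: K1/α12 = 513/0.635 = 808 > K2 = 432; K2/α21 = 432/1.52 = 284 < K1 = 513.
Since the inequalities point opposite ways, species 1 can invade but species 2 cannot.

species 1 excludes species 2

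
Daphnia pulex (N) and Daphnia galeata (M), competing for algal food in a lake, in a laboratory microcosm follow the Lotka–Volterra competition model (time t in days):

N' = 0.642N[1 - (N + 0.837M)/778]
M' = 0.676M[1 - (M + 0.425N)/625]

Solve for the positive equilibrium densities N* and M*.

Setting both brackets to zero gives the nullclines N + 0.837M = 778 and 0.425N + M = 625.
Substituting M = 625 - 0.425N into the first: N(1 - 0.837·0.425) = 778 - 0.837·625.
So N* = 255/0.644 = 396, and then M* = 625 - 0.425·396 = 457.

N* ≈ 396, M* ≈ 457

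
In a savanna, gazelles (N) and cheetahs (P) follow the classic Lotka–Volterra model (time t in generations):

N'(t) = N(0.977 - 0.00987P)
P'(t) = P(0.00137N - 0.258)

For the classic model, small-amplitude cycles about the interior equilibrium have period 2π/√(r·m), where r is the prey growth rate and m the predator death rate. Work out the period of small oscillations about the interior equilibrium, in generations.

T ≈ 12.5 generations

Here r = 0.977 and m = 0.258, so r·m = 0.252.
ω = √0.252 = 0.502 per generation, hence T = 2π/ω ≈ 12.5 generations.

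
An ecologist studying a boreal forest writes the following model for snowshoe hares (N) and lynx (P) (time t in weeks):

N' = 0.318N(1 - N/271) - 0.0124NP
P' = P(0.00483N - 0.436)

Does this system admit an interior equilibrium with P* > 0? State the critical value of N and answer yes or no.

The predator equation gives dP/dt > 0 only when N > 0.436/0.00483 = 90.3.
Without the predator, N → K = 271. Since 271 > 90.3, the predator can invade and persist.

Threshold N = 90.3; K > 90.3, so yes, the predator persists.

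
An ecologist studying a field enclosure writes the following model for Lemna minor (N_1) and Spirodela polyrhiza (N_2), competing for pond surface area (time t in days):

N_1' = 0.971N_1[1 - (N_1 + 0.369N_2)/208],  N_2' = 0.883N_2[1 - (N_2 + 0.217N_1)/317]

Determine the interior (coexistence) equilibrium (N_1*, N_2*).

N_1* ≈ 99, N_2* ≈ 296

Setting both brackets to zero gives the nullclines N_1 + 0.369N_2 = 208 and 0.217N_1 + N_2 = 317.
Substituting N_2 = 317 - 0.217N_1 into the first: N_1(1 - 0.369·0.217) = 208 - 0.369·317.
So N_1* = 91/0.92 = 99, and then N_2* = 317 - 0.217·99 = 296.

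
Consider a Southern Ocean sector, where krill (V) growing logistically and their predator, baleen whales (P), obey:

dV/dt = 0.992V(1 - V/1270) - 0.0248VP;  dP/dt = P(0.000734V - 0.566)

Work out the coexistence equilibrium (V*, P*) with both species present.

From dP/dt = 0 with P > 0: 0.000734V* = 0.566, so V* = 771.
Substitute into dV/dt = 0: 0.992(1 - 771/1270) = 0.0248P*.
The bracket is 0.393, giving P* = 0.39/0.0248 = 15.7.

V* ≈ 771, P* ≈ 15.7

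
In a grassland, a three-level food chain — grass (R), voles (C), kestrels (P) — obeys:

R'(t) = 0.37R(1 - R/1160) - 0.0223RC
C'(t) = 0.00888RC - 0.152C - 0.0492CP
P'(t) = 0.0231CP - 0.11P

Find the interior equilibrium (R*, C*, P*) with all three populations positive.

From dP/dt = 0: 0.0231C* = 0.11, so C* = 4.76.
From dR/dt = 0: 0.37(1 - R*/1160) = 0.0223·4.76, giving R* = 1160·(1 - 0.287) = 827.
From dC/dt = 0: 0.00888·827 - 0.152 = 0.0492P*, so P* = 7.19/0.0492 = 146.

R* ≈ 827, C* ≈ 4.76, P* ≈ 146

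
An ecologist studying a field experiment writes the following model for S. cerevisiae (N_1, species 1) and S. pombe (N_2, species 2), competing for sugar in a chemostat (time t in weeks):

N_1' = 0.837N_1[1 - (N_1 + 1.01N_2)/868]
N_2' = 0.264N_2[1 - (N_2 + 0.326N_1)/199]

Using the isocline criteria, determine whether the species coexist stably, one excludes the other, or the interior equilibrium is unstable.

Compare the nullcline intercepts: K1/α12 = 868/1.01 = 859 > K2 = 199; K2/α21 = 199/0.326 = 610 < K1 = 868.
Since the inequalities point opposite ways, species 1 can invade but species 2 cannot.

species 1 excludes species 2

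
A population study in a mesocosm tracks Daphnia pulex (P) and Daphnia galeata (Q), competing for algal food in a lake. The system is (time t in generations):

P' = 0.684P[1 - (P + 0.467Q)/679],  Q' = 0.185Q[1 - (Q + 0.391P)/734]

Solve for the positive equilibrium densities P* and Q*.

P* ≈ 411, Q* ≈ 573

Setting both brackets to zero gives the nullclines P + 0.467Q = 679 and 0.391P + Q = 734.
Substituting Q = 734 - 0.391P into the first: P(1 - 0.467·0.391) = 679 - 0.467·734.
So P* = 336/0.817 = 411, and then Q* = 734 - 0.391·411 = 573.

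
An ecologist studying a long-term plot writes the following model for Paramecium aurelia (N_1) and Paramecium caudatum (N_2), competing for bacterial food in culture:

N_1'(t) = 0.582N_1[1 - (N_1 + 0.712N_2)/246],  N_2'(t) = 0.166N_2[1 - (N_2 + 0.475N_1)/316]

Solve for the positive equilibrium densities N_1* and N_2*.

Setting both brackets to zero gives the nullclines N_1 + 0.712N_2 = 246 and 0.475N_1 + N_2 = 316.
Substituting N_2 = 316 - 0.475N_1 into the first: N_1(1 - 0.712·0.475) = 246 - 0.712·316.
So N_1* = 21/0.662 = 31.7, and then N_2* = 316 - 0.475·31.7 = 301.

N_1* ≈ 31.7, N_2* ≈ 301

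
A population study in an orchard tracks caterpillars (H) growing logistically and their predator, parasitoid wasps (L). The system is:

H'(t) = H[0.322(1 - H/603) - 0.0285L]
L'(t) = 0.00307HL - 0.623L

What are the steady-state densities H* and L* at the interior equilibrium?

H* ≈ 203, L* ≈ 7.5

From dL/dt = 0 with L > 0: 0.00307H* = 0.623, so H* = 203.
Substitute into dH/dt = 0: 0.322(1 - 203/603) = 0.0285L*.
The bracket is 0.663, giving L* = 0.214/0.0285 = 7.5.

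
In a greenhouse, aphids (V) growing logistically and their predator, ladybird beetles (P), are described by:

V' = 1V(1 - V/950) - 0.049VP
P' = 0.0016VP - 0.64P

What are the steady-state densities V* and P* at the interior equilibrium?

From dP/dt = 0 with P > 0: 0.0016V* = 0.64, so V* = 400.
Substitute into dV/dt = 0: 1(1 - 400/950) = 0.049P*.
The bracket is 0.579, giving P* = 0.579/0.049 = 11.8.

V* ≈ 400, P* ≈ 11.8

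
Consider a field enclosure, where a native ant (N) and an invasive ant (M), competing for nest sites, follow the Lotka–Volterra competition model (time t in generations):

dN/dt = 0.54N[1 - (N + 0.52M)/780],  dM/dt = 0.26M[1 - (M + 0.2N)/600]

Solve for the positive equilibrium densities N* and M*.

Setting both brackets to zero gives the nullclines N + 0.52M = 780 and 0.2N + M = 600.
Substituting M = 600 - 0.2N into the first: N(1 - 0.52·0.2) = 780 - 0.52·600.
So N* = 468/0.896 = 522, and then M* = 600 - 0.2·522 = 496.

N* ≈ 522, M* ≈ 496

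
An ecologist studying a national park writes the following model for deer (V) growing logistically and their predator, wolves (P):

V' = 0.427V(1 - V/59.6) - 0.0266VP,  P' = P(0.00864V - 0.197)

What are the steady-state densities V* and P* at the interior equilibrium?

V* ≈ 22.8, P* ≈ 9.91

From dP/dt = 0 with P > 0: 0.00864V* = 0.197, so V* = 22.8.
Substitute into dV/dt = 0: 0.427(1 - 22.8/59.6) = 0.0266P*.
The bracket is 0.617, giving P* = 0.264/0.0266 = 9.91.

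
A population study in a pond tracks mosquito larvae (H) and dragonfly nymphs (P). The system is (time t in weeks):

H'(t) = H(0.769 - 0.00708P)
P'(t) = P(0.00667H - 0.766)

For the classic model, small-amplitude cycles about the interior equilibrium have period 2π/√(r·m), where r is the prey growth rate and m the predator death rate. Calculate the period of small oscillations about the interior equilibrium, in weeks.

Here r = 0.769 and m = 0.766, so r·m = 0.589.
ω = √0.589 = 0.767 per week, hence T = 2π/ω ≈ 8.19 weeks.

T ≈ 8.19 weeks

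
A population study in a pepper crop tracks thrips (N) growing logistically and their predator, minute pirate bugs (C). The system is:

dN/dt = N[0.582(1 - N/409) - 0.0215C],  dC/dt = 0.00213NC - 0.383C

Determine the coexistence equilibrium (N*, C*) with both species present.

N* ≈ 180, C* ≈ 15.2

From dC/dt = 0 with C > 0: 0.00213N* = 0.383, so N* = 180.
Substitute into dN/dt = 0: 0.582(1 - 180/409) = 0.0215C*.
The bracket is 0.56, giving C* = 0.326/0.0215 = 15.2.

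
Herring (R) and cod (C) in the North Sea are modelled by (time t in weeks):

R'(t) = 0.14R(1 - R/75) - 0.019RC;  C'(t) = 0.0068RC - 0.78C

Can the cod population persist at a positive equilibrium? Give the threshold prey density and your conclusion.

Threshold R = 115; K < 115, so no, the predator goes extinct.

The predator equation gives dC/dt > 0 only when R > 0.78/0.0068 = 115.
Without the predator, R → K = 75. Since 75 < 115, the predator cannot invade.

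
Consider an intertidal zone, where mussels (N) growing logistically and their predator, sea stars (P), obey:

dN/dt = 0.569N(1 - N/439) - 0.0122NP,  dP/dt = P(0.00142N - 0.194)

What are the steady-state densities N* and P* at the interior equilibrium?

N* ≈ 137, P* ≈ 32.1

From dP/dt = 0 with P > 0: 0.00142N* = 0.194, so N* = 137.
Substitute into dN/dt = 0: 0.569(1 - 137/439) = 0.0122P*.
The bracket is 0.689, giving P* = 0.392/0.0122 = 32.1.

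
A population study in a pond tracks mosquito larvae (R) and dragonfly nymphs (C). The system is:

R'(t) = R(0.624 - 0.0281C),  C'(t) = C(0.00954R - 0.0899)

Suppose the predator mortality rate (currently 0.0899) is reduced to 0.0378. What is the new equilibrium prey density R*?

R* ≈ 3.96

At the interior fixed point, setting dC/dt = 0 with C > 0 fixes R* = (predator death rate)/(RC coefficient) — independent of the other coefficients.
With the change, R* = 0.0378/0.00954 = 3.96; it falls from 9.42.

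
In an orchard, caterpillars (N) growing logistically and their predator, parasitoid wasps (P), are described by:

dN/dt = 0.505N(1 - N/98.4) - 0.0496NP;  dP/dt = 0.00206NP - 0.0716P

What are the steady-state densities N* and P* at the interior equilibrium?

N* ≈ 34.8, P* ≈ 6.59

From dP/dt = 0 with P > 0: 0.00206N* = 0.0716, so N* = 34.8.
Substitute into dN/dt = 0: 0.505(1 - 34.8/98.4) = 0.0496P*.
The bracket is 0.647, giving P* = 0.327/0.0496 = 6.59.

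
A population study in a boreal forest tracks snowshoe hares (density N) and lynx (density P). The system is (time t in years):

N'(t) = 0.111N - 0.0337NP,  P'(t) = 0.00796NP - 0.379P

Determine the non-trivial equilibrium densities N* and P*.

Set dP/dt = 0 with P > 0: 0.00796N - 0.379 = 0, so N* = 0.379/0.00796 = 47.6.
Set dN/dt = 0 with N > 0: 0.111 - 0.0337P = 0, so P* = 0.111/0.0337 = 3.29.

N* ≈ 47.6, P* ≈ 3.29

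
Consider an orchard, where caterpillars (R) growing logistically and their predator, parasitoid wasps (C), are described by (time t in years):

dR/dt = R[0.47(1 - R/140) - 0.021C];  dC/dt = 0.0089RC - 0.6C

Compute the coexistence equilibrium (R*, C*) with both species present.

R* ≈ 67.4, C* ≈ 11.6

From dC/dt = 0 with C > 0: 0.0089R* = 0.6, so R* = 67.4.
Substitute into dR/dt = 0: 0.47(1 - 67.4/140) = 0.021C*.
The bracket is 0.518, giving C* = 0.244/0.021 = 11.6.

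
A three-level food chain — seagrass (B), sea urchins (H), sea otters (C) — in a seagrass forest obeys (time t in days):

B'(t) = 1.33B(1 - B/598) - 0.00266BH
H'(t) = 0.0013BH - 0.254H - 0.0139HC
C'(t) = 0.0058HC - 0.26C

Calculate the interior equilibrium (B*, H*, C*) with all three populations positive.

From dC/dt = 0: 0.0058H* = 0.26, so H* = 44.8.
From dB/dt = 0: 1.33(1 - B*/598) = 0.00266·44.8, giving B* = 598·(1 - 0.0897) = 544.
From dH/dt = 0: 0.0013·544 - 0.254 = 0.0139C*, so C* = 0.454/0.0139 = 32.6.

B* ≈ 544, H* ≈ 44.8, C* ≈ 32.6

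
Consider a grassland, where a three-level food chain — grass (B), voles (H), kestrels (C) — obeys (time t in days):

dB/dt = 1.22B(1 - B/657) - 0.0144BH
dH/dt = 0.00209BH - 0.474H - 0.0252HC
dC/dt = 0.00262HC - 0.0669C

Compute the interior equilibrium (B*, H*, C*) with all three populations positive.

B* ≈ 459, H* ≈ 25.5, C* ≈ 19.3

From dC/dt = 0: 0.00262H* = 0.0669, so H* = 25.5.
From dB/dt = 0: 1.22(1 - B*/657) = 0.0144·25.5, giving B* = 657·(1 - 0.301) = 459.
From dH/dt = 0: 0.00209·459 - 0.474 = 0.0252C*, so C* = 0.485/0.0252 = 19.3.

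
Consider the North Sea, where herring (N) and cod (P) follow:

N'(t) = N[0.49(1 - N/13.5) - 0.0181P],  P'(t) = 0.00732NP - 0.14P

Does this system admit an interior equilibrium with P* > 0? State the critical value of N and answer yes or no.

The predator equation gives dP/dt > 0 only when N > 0.14/0.00732 = 19.1.
Without the predator, N → K = 13.5. Since 13.5 < 19.1, the predator cannot invade.

Threshold N = 19.1; K < 19.1, so no, the predator goes extinct.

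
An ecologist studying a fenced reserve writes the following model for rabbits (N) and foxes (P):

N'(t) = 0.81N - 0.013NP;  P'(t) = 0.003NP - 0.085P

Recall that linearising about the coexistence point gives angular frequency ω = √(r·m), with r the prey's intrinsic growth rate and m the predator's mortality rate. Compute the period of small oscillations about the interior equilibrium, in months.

T ≈ 23.9 months

Here r = 0.81 and m = 0.085, so r·m = 0.0689.
ω = √0.0689 = 0.262 per month, hence T = 2π/ω ≈ 23.9 months.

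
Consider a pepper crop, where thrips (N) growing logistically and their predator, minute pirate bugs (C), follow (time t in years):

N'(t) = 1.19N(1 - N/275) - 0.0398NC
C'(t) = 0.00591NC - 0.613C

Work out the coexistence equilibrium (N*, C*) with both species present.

From dC/dt = 0 with C > 0: 0.00591N* = 0.613, so N* = 104.
Substitute into dN/dt = 0: 1.19(1 - 104/275) = 0.0398C*.
The bracket is 0.623, giving C* = 0.741/0.0398 = 18.6.

N* ≈ 104, C* ≈ 18.6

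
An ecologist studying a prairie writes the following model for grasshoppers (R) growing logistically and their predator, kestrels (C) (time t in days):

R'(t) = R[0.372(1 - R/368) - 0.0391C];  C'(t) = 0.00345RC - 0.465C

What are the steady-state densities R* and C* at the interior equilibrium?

From dC/dt = 0 with C > 0: 0.00345R* = 0.465, so R* = 135.
Substitute into dR/dt = 0: 0.372(1 - 135/368) = 0.0391C*.
The bracket is 0.634, giving C* = 0.236/0.0391 = 6.03.

R* ≈ 135, C* ≈ 6.03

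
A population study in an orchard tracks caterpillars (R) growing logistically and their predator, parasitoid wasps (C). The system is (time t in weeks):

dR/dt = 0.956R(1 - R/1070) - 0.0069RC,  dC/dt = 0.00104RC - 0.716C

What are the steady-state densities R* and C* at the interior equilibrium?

R* ≈ 688, C* ≈ 49.4

From dC/dt = 0 with C > 0: 0.00104R* = 0.716, so R* = 688.
Substitute into dR/dt = 0: 0.956(1 - 688/1070) = 0.0069C*.
The bracket is 0.357, giving C* = 0.341/0.0069 = 49.4.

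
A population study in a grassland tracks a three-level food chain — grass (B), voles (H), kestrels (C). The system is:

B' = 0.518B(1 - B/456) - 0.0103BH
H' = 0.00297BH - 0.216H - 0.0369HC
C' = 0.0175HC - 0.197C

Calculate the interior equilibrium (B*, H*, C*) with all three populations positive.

From dC/dt = 0: 0.0175H* = 0.197, so H* = 11.3.
From dB/dt = 0: 0.518(1 - B*/456) = 0.0103·11.3, giving B* = 456·(1 - 0.224) = 354.
From dH/dt = 0: 0.00297·354 - 0.216 = 0.0369C*, so C* = 0.835/0.0369 = 22.6.

B* ≈ 354, H* ≈ 11.3, C* ≈ 22.6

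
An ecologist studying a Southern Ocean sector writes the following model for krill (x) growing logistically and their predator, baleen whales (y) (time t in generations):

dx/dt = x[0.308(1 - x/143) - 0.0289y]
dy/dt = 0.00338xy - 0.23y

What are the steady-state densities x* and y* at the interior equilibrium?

From dy/dt = 0 with y > 0: 0.00338x* = 0.23, so x* = 68.
Substitute into dx/dt = 0: 0.308(1 - 68/143) = 0.0289y*.
The bracket is 0.524, giving y* = 0.161/0.0289 = 5.59.

x* ≈ 68, y* ≈ 5.59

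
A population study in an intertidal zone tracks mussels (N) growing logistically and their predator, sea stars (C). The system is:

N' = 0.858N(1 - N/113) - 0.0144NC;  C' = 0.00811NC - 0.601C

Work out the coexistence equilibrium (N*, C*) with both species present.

From dC/dt = 0 with C > 0: 0.00811N* = 0.601, so N* = 74.1.
Substitute into dN/dt = 0: 0.858(1 - 74.1/113) = 0.0144C*.
The bracket is 0.344, giving C* = 0.295/0.0144 = 20.5.

N* ≈ 74.1, C* ≈ 20.5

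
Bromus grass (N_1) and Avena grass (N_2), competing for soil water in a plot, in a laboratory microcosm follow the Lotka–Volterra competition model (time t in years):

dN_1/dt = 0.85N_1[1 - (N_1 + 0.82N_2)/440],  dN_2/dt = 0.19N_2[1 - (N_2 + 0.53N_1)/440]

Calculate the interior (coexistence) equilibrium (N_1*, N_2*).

N_1* ≈ 140, N_2* ≈ 366

Setting both brackets to zero gives the nullclines N_1 + 0.82N_2 = 440 and 0.53N_1 + N_2 = 440.
Substituting N_2 = 440 - 0.53N_1 into the first: N_1(1 - 0.82·0.53) = 440 - 0.82·440.
So N_1* = 79.2/0.565 = 140, and then N_2* = 440 - 0.53·140 = 366.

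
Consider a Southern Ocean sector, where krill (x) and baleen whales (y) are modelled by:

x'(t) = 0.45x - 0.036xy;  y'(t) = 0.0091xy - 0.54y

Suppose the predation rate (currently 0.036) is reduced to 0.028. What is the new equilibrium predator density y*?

y* ≈ 16.1

At the interior fixed point, setting dx/dt = 0 with x > 0 fixes y* = (prey growth rate)/(xy coefficient) — independent of the other coefficients.
With the change, y* = 0.45/0.028 = 16.1; it rises from 12.5.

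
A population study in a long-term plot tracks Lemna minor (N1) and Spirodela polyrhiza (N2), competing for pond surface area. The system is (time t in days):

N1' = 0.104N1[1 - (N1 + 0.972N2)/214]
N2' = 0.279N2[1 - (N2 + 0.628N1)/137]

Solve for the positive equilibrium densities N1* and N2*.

N1* ≈ 207, N2* ≈ 6.69

Setting both brackets to zero gives the nullclines N1 + 0.972N2 = 214 and 0.628N1 + N2 = 137.
Substituting N2 = 137 - 0.628N1 into the first: N1(1 - 0.972·0.628) = 214 - 0.972·137.
So N1* = 80.8/0.39 = 207, and then N2* = 137 - 0.628·207 = 6.69.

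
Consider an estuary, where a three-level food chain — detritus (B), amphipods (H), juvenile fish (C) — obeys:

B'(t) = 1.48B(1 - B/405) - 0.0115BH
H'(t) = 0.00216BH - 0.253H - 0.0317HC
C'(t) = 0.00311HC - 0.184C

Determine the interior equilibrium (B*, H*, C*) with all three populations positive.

From dC/dt = 0: 0.00311H* = 0.184, so H* = 59.2.
From dB/dt = 0: 1.48(1 - B*/405) = 0.0115·59.2, giving B* = 405·(1 - 0.46) = 219.
From dH/dt = 0: 0.00216·219 - 0.253 = 0.0317C*, so C* = 0.22/0.0317 = 6.93.

B* ≈ 219, H* ≈ 59.2, C* ≈ 6.93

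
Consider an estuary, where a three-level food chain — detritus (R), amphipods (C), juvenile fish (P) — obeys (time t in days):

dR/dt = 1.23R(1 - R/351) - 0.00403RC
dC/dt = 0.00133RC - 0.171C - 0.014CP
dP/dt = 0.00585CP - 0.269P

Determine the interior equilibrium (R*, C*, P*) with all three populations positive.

From dP/dt = 0: 0.00585C* = 0.269, so C* = 46.
From dR/dt = 0: 1.23(1 - R*/351) = 0.00403·46, giving R* = 351·(1 - 0.151) = 298.
From dC/dt = 0: 0.00133·298 - 0.171 = 0.014P*, so P* = 0.225/0.014 = 16.1.

R* ≈ 298, C* ≈ 46, P* ≈ 16.1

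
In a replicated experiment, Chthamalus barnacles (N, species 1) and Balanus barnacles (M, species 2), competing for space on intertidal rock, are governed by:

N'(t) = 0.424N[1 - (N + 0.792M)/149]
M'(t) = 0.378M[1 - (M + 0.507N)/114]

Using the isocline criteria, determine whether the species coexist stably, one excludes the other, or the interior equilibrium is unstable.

stable coexistence

Compare the nullcline intercepts: K1/α12 = 149/0.792 = 188 > K2 = 114; K2/α21 = 114/0.507 = 225 > K1 = 149.
Since both inequalities hold, each species can invade when rare, so the interior equilibrium is stable.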